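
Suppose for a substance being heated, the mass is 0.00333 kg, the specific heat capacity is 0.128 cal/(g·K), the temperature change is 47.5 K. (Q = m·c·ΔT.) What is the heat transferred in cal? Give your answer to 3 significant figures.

Q is given directly by: Q = mcΔT.
m = 0.00333 kg; c = 0.128 cal/(g·K) = 535.6 J/(kg·K); ΔT = 47.5 K.
Q = 84.71 J  (the unit combination reduces to kg·m²/s² = J)
84.71 J × (1 cal / 4.184 J) = 20.25 cal

20.2 cal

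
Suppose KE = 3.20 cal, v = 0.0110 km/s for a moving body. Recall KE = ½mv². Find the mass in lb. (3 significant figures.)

0.488 lb

Rearranging: m = 2·KE/v².
KE = 3.20 cal = 13.39 J; v = 0.0110 km/s = 11.00 m/s.
m = 0.2213 kg
0.2213 kg × (1 lb / 0.4536 kg) = 0.4879 lb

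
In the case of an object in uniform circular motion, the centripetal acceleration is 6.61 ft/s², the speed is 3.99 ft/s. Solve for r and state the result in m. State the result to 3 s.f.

0.734 m

Rearranging a = v²/r for r: r = v²/a.
a = 6.61 ft/s² = 2.015 m/s²; v = 3.99 ft/s = 1.216 m/s.
r = 0.7341 m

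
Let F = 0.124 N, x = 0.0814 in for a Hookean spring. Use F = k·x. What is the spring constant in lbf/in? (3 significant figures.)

From Hooke's law: k = F/x.
F = 0.124 N; x = 0.0814 in = 0.002068 m.
k = 59.97 N/m
59.97 N/m × (1 lbf/in / 175.1 N/m) = 0.3425 lbf/in

0.342 lbf/in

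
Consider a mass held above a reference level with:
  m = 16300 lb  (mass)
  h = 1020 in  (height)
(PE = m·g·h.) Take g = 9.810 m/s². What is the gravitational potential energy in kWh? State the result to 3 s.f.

Directly: PE = mgh.
m = 16300 lb = 7394 kg; h = 1020 in = 25.91 m; g = 9.810 m/s².
PE = 1.879×10^6 J  (the unit combination reduces to kg·m²/s² = J)
1.879×10^6 J × (1 kWh / 3.600×10^6 J) = 0.5220 kWh

0.522 kWh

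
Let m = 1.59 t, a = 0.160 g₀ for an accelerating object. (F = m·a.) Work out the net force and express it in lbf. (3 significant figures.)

561 lbf

Directly: F = m·a.
m = 1.59 t = 1590 kg; a = 0.160 g₀ = 1.569 m/s².
F = 2495 N
2495 N × (1 lbf / 4.448 N) = 560.9 lbf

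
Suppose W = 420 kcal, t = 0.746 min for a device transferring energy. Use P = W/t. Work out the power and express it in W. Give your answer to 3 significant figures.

P is given directly by: P = W/t.
W = 420 kcal = 1.757×10^6 J; t = 0.746 min = 44.76 s.
P = 39260 W

39300 W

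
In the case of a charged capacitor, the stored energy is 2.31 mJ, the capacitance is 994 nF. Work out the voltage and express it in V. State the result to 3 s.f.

68.2 V

Solving E = ½C·V² for V: V = √(2E/C).
E = 2.31 mJ = 0.002310 J; C = 994 nF = 9.940×10^-7 F.
V = 68.18 V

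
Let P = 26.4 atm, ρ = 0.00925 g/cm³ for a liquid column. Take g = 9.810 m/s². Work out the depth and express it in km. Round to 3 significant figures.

Solving P = ρ·g·h for h: h = P/(ρ·g).
P = 26.4 atm = 2.675×10^6 Pa; ρ = 0.00925 g/cm³ = 9.250 kg/m³; g = 9.810 m/s².
h = 29479 m
29479 m × (1 km / 1000 m) = 29.48 km

29.5 km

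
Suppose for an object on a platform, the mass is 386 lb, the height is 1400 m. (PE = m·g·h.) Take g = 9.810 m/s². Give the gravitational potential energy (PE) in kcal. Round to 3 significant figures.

575 kcal

Directly: PE = mgh.
m = 386 lb = 175.1 kg; h = 1400 m; g = 9.810 m/s².
PE = 2.405×10^6 J  (the unit combination reduces to kg·m²/s² = J)
2.405×10^6 J × (1 kcal / 4184 J) = 574.7 kcal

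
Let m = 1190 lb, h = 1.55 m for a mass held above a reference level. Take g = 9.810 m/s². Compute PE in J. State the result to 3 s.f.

PE is given directly by: PE = mgh.
m = 1190 lb = 539.8 kg; h = 1.55 m; g = 9.810 m/s².
PE = 8208 J

8210 J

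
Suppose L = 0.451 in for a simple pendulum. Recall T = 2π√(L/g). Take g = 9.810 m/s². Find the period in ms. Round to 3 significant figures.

215 ms

Directly: T = 2π√(L/g).
L = 0.451 in = 0.01146 m; g = 9.810 m/s².
T = 0.2147 s
0.2147 s × (1 ms / 0.001000 s) = 214.7 ms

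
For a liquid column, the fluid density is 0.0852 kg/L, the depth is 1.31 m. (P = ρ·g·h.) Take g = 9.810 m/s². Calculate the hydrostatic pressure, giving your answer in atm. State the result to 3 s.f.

Directly: P = ρgh.
ρ = 0.0852 kg/L = 85.20 kg/m³; h = 1.31 m; g = 9.810 m/s².
P = 1095 Pa
1095 Pa × (1 atm / 1.013×10^5 Pa) = 0.01081 atm

0.0108 atm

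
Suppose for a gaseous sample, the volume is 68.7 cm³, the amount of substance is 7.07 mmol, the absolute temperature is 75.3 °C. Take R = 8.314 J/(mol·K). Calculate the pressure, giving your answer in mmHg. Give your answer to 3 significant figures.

2240 mmHg

From the ideal-gas law: P = nRT/V.
V = 68.7 cm³ = 6.870×10^-5 m³; n = 7.07 mmol = 0.007070 mol; T = 75.3 °C = 348.4 K; R = 8.314 J/(mol·K).
P = 2.981×10^5 Pa
2.981×10^5 Pa × (1 mmHg / 133.3 Pa) = 2236 mmHg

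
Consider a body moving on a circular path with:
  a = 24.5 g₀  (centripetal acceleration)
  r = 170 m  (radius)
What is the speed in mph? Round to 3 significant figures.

Solving a = v²/r for v: v = √(a·r).
a = 24.5 g₀ = 240.3 m/s²; r = 170 m.
v = 202.1 m/s
202.1 m/s × (1 mph / 0.4470 m/s) = 452.1 mph

452 mph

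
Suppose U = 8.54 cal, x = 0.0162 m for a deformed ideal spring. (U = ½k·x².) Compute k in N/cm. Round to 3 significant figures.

2720 N/cm

Solving U = ½k·x² for k: k = 2U/x².
U = 8.54 cal = 35.73 J; x = 0.0162 m.
k = 2.723×10^5 N/m
2.723×10^5 N/m × (1 N/cm / 100.0 N/m) = 2723 N/cm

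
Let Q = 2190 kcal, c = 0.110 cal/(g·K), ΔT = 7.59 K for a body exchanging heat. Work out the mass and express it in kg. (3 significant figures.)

Solving Q = m·c·ΔT for m: m = Q/(c·ΔT).
Q = 2190 kcal = 9.163×10^6 J; c = 0.110 cal/(g·K) = 460.2 J/(kg·K); ΔT = 7.59 K.
m = 2623 kg

2620 kg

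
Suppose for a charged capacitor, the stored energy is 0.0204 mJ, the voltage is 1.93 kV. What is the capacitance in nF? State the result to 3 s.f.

Rearranging E = ½C·V² for C: C = 2E/V².
E = 0.0204 mJ = 2.040×10^-5 J; V = 1.93 kV = 1930 V.
C = 1.095×10^-11 F
1.095×10^-11 F × (1 nF / 1.000×10^-9 F) = 0.01095 nF

0.0110 nF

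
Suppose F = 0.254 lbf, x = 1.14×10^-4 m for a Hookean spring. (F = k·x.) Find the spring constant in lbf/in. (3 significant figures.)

Rearranging: k = F/x.
F = 0.254 lbf = 1.130 N; x = 1.14×10^-4 m.
k = 9911 N/m
9911 N/m × (1 lbf/in / 175.1 N/m) = 56.59 lbf/in

56.6 lbf/in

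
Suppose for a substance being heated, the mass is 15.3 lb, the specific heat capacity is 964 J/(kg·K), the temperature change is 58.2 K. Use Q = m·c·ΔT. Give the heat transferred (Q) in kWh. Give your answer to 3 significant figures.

Directly: Q = mcΔT.
m = 15.3 lb = 6.940 kg; c = 964 J/(kg·K); ΔT = 58.2 K.
Q = 3.894×10^5 J
3.894×10^5 J × (1 kWh / 3.600×10^6 J) = 0.1082 kWh

0.108 kWh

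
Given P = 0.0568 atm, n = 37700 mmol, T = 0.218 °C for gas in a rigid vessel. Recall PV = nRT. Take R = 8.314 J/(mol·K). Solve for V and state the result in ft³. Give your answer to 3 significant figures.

From the ideal-gas law: V = nRT/P.
P = 0.0568 atm = 5755 Pa; n = 37700 mmol = 37.70 mol; T = 0.218 °C = 273.4 K; R = 8.314 J/(mol·K).
V = 14.89 m³
14.89 m³ × (1 ft³ / 0.02832 m³) = 525.8 ft³

526 ft³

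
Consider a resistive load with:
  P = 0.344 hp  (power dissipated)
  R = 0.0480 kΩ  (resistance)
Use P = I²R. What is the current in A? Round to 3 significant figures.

Rearranging: I = √(P/R).
P = 0.344 hp = 256.5 W; R = 0.0480 kΩ = 48.00 Ω.
I = 2.312 A

2.31 A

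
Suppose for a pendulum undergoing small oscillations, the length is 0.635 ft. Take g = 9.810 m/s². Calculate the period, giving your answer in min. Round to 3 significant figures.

0.0147 min

Directly: T = 2π√(L/g).
L = 0.635 ft = 0.1935 m; g = 9.810 m/s².
T = 0.8826 s
0.8826 s × (1 min / 60.00 s) = 0.01471 min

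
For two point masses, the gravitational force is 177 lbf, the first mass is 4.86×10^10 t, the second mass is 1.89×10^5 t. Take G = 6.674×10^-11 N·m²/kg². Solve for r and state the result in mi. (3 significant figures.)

17.3 mi

Rearranging: r = √(G·m₁m₂/F).
F = 177 lbf = 787.3 N; m₁ = 4.86×10^10 t = 4.860×10^13 kg; m₂ = 1.89×10^5 t = 1.890×10^8 kg; G = 6.674×10^-11 N·m²/kg².
r = 27904 m
27904 m × (1 mi / 1609 m) = 17.34 mi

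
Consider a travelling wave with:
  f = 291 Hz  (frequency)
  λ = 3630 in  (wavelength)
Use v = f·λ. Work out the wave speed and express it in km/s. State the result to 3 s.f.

26.8 km/s

Directly: v = fλ.
f = 291 Hz; λ = 3630 in = 92.20 m.
v = 26831 m/s
26831 m/s × (1 km/s / 1000 m/s) = 26.83 km/s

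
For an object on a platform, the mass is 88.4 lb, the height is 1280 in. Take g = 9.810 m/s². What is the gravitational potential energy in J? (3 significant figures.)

Directly: PE = mgh.
m = 88.4 lb = 40.10 kg; h = 1280 in = 32.51 m; g = 9.810 m/s².
PE = 12789 J  (the unit combination reduces to kg·m²/s² = J)

12800 J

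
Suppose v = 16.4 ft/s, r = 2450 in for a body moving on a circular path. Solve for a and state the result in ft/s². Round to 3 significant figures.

a is given directly by: a = v²/r.
v = 16.4 ft/s = 4.999 m/s; r = 2450 in = 62.23 m.
a = 0.4015 m/s²
0.4015 m/s² × (1 ft/s² / 0.3048 m/s²) = 1.317 ft/s²

1.32 ft/s²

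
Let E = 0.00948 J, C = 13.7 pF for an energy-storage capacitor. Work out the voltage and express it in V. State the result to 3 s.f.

37200 V

Rearranging E = ½C·V² for V: V = √(2E/C).
E = 0.00948 J; C = 13.7 pF = 1.370×10^-11 F.
V = 37201 V  (the unit combination reduces to kg·m²/(A·s³) = V)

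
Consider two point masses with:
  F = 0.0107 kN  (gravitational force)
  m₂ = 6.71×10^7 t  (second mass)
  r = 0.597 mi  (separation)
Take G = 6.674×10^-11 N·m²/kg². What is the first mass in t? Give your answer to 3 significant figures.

2210 t

From Newton's law of gravitation: m₁ = F·r²/(G·m₂).
F = 0.0107 kN = 10.70 N; m₂ = 6.71×10^7 t = 6.710×10^10 kg; r = 0.597 mi = 960.8 m; G = 6.674×10^-11 N·m²/kg².
m₁ = 2.206×10^6 kg
2.206×10^6 kg × (1 t / 1000 kg) = 2206 t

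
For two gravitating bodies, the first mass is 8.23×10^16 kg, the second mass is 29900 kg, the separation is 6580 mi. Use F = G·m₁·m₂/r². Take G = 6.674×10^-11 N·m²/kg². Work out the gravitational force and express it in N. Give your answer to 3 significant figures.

0.00146 N

From Newton's law of gravitation: F = Gm₁m₂/r².
m₁ = 8.23×10^16 kg; m₂ = 29900 kg; r = 6580 mi = 1.059×10^7 m; G = 6.674×10^-11 N·m²/kg².
F = 0.001465 N  (the unit combination reduces to kg·m/s² = N)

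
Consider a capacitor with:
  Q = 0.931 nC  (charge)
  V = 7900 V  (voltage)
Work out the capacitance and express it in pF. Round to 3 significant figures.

0.118 pF

Directly: C = Q/V.
Q = 0.931 nC = 9.310×10^-10 C; V = 7900 V.
C = 1.178×10^-13 F
1.178×10^-13 F × (1 pF / 1.000×10^-12 F) = 0.1178 pF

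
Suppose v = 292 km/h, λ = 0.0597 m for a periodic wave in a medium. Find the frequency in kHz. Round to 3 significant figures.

Rearranging v = f·λ for f: f = v/λ.
v = 292 km/h = 81.11 m/s; λ = 0.0597 m.
f = 1359 Hz
1359 Hz × (1 kHz / 1000 Hz) = 1.359 kHz

1.36 kHz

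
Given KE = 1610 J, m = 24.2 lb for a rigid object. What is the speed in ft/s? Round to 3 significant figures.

56.2 ft/s

Rearranging: v = √(2·KE/m).
KE = 1610 J; m = 24.2 lb = 10.98 kg.
v = 17.13 m/s
17.13 m/s × (1 ft/s / 0.3048 m/s) = 56.19 ft/s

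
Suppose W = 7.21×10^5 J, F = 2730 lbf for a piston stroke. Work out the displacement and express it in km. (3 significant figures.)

Solving W = F·d for d: d = W/F.
W = 7.21×10^5 J; F = 2730 lbf = 12144 N.
d = 59.37 m
59.37 m × (1 km / 1000 m) = 0.05937 km

0.0594 km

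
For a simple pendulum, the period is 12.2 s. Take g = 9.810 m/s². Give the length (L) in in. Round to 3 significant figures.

Rearranging: L = g·(T/2π)².
T = 12.2 s; g = 9.810 m/s².
L = 36.99 m
36.99 m × (1 in / 0.02540 m) = 1456 in

1460 in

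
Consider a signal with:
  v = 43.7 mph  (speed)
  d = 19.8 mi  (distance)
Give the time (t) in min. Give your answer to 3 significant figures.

27.2 min

Rearranging: t = d/v.
v = 43.7 mph = 19.54 m/s; d = 19.8 mi = 31865 m.
t = 1631 s
1631 s × (1 min / 60.00 s) = 27.19 min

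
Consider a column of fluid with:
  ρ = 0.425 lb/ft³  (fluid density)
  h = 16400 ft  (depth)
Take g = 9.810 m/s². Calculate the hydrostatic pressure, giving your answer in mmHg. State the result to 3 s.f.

2500 mmHg

P is given directly by: P = ρgh.
ρ = 0.425 lb/ft³ = 6.808 kg/m³; h = 16400 ft = 4999 m; g = 9.810 m/s².
P = 3.338×10^5 Pa
3.338×10^5 Pa × (1 mmHg / 133.3 Pa) = 2504 mmHg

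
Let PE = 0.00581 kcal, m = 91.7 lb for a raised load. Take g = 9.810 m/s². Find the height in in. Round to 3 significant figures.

2.35 in

Rearranging PE = m·g·h for h: h = PE/(m·g).
PE = 0.00581 kcal = 24.31 J; m = 91.7 lb = 41.59 kg; g = 9.810 m/s².
h = 0.05957 m
0.05957 m × (1 in / 0.02540 m) = 2.345 in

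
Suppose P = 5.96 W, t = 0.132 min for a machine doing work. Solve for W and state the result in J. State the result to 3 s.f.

Rearranging P = W/t for W: W = P·t.
P = 5.96 W; t = 0.132 min = 7.920 s.
W = 47.20 J

47.2 J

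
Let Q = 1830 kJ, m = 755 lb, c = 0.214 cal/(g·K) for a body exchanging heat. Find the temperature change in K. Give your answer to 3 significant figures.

5.97 K

Solving Q = m·c·ΔT for ΔT: ΔT = Q/(m·c).
Q = 1830 kJ = 1.830×10^6 J; m = 755 lb = 342.5 kg; c = 0.214 cal/(g·K) = 895.4 J/(kg·K).
ΔT = 5.968 K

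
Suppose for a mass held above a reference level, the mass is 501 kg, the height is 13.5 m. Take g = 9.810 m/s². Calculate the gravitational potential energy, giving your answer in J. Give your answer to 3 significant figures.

Directly: PE = mgh.
m = 501 kg; h = 13.5 m; g = 9.810 m/s².
PE = 66350 J

66300 J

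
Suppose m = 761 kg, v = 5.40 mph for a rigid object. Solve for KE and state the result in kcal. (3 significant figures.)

0.530 kcal

KE is given directly by: KE = ½mv².
m = 761 kg; v = 5.40 mph = 2.414 m/s.
KE = 2217 J  (the unit combination reduces to kg·m²/s² = J)
2217 J × (1 kcal / 4184 J) = 0.5300 kcal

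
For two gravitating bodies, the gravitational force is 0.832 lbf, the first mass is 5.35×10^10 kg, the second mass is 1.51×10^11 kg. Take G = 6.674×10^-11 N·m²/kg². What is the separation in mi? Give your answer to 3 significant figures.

237 mi

From Newton's law of gravitation: r = √(G·m₁m₂/F).
F = 0.832 lbf = 3.701 N; m₁ = 5.35×10^10 kg; m₂ = 1.51×10^11 kg; G = 6.674×10^-11 N·m²/kg².
r = 3.817×10^5 m
3.817×10^5 m × (1 mi / 1609 m) = 237.2 mi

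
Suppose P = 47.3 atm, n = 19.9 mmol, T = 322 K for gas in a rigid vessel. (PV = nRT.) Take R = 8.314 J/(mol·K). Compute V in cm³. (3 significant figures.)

Rearranging PV = nRT for V: V = nRT/P.
P = 47.3 atm = 4.793×10^6 Pa; n = 19.9 mmol = 0.01990 mol; T = 322 K; R = 8.314 J/(mol·K).
V = 1.112×10^-5 m³
1.112×10^-5 m³ × (1 cm³ / 1.000×10^-6 m³) = 11.12 cm³

11.1 cm³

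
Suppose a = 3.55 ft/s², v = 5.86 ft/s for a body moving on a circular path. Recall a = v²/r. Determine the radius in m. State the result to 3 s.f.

Rearranging: r = v²/a.
a = 3.55 ft/s² = 1.082 m/s²; v = 5.86 ft/s = 1.786 m/s.
r = 2.948 m

2.95 m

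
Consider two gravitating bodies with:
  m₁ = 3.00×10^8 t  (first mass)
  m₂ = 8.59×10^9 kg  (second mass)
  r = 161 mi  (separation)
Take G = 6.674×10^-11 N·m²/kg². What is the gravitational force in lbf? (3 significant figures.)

Directly: F = Gm₁m₂/r².
m₁ = 3.00×10^8 t = 3.000×10^11 kg; m₂ = 8.59×10^9 kg; r = 161 mi = 2.591×10^5 m; G = 6.674×10^-11 N·m²/kg².
F = 2.562 N
2.562 N × (1 lbf / 4.448 N) = 0.5759 lbf

0.576 lbf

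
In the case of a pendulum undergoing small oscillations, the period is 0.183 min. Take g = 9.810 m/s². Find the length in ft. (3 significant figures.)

Solving T = 2π√(L/g) for L: L = g·(T/2π)².
T = 0.183 min = 10.98 s; g = 9.810 m/s².
L = 29.96 m
29.96 m × (1 ft / 0.3048 m) = 98.29 ft

98.3 ft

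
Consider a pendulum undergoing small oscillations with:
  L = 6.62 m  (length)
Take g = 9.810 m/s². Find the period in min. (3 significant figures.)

0.0860 min

Directly: T = 2π√(L/g).
L = 6.62 m; g = 9.810 m/s².
T = 5.161 s
5.161 s × (1 min / 60.00 s) = 0.08602 min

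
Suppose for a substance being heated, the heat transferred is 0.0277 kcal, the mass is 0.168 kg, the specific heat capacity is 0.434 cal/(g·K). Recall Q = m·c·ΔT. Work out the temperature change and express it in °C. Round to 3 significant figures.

Rearranging: ΔT = Q/(m·c).
Q = 0.0277 kcal = 115.9 J; m = 0.168 kg; c = 0.434 cal/(g·K) = 1816 J/(kg·K).
ΔT = 0.3799 K
Since 1 °C = 1 K, 0.3799 °C.

0.380 °C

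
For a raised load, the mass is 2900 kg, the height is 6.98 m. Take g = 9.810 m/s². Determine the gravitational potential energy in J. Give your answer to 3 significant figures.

PE is given directly by: PE = mgh.
m = 2900 kg; h = 6.98 m; g = 9.810 m/s².
PE = 1.986×10^5 J

1.99×10^5 J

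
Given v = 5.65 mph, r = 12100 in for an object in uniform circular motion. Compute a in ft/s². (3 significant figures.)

Directly: a = v²/r.
v = 5.65 mph = 2.526 m/s; r = 12100 in = 307.3 m.
a = 0.02076 m/s²
0.02076 m/s² × (1 ft/s² / 0.3048 m/s²) = 0.06810 ft/s²

0.0681 ft/s²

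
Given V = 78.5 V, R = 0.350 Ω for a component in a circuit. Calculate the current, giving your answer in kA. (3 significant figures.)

From Ohm's law: I = V/R.
V = 78.5 V; R = 0.350 Ω.
I = 224.3 A
224.3 A × (1 kA / 1000 A) = 0.2243 kA

0.224 kA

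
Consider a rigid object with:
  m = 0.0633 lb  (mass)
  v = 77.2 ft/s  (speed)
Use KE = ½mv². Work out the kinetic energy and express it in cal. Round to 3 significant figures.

1.90 cal

KE is given directly by: KE = ½mv².
m = 0.0633 lb = 0.02871 kg; v = 77.2 ft/s = 23.53 m/s.
KE = 7.949 J
7.949 J × (1 cal / 4.184 J) = 1.900 cal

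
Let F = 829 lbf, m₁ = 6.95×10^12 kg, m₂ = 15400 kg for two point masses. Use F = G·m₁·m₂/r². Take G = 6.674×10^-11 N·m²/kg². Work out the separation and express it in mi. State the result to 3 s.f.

0.0273 mi

From Newton's law of gravitation: r = √(G·m₁m₂/F).
F = 829 lbf = 3688 N; m₁ = 6.95×10^12 kg; m₂ = 15400 kg; G = 6.674×10^-11 N·m²/kg².
r = 44.01 m
44.01 m × (1 mi / 1609 m) = 0.02735 mi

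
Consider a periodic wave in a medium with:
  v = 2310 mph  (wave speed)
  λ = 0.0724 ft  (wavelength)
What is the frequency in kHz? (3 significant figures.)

Rearranging v = f·λ for f: f = v/λ.
v = 2310 mph = 1033 m/s; λ = 0.0724 ft = 0.02207 m.
f = 46796 Hz
46796 Hz × (1 kHz / 1000 Hz) = 46.80 kHz

46.8 kHz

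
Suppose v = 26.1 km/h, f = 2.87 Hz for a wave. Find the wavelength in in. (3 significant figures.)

99.5 in

Solving v = f·λ for λ: λ = v/f.
v = 26.1 km/h = 7.250 m/s; f = 2.87 Hz.
λ = 2.526 m
2.526 m × (1 in / 0.02540 m) = 99.45 in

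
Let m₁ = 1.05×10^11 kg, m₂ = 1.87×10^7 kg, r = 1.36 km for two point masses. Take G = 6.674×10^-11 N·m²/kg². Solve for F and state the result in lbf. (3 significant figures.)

Directly: F = Gm₁m₂/r².
m₁ = 1.05×10^11 kg; m₂ = 1.87×10^7 kg; r = 1.36 km = 1360 m; G = 6.674×10^-11 N·m²/kg².
F = 70.85 N
70.85 N × (1 lbf / 4.448 N) = 15.93 lbf

15.9 lbf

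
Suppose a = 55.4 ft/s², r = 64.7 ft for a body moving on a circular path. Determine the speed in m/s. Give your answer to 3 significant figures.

18.2 m/s

Rearranging a = v²/r for v: v = √(a·r).
a = 55.4 ft/s² = 16.89 m/s²; r = 64.7 ft = 19.72 m.
v = 18.25 m/s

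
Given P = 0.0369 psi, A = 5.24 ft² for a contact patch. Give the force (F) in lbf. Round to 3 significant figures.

Rearranging P = F/A for F: F = P·A.
P = 0.0369 psi = 254.4 Pa; A = 5.24 ft² = 0.4868 m².
F = 123.9 N
123.9 N × (1 lbf / 4.448 N) = 27.84 lbf

27.8 lbf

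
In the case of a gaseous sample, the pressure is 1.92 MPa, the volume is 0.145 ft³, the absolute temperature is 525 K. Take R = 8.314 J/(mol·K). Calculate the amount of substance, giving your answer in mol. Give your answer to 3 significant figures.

1.81 mol

Solving PV = nRT for n: n = PV/(RT).
P = 1.92 MPa = 1.920×10^6 Pa; V = 0.145 ft³ = 0.004106 m³; T = 525 K; R = 8.314 J/(mol·K).
n = 1.806 mol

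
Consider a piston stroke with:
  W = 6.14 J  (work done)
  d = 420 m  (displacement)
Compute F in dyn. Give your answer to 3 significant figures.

1460 dyn

Rearranging W = F·d for F: F = W/d.
W = 6.14 J; d = 420 m.
F = 0.01462 N
0.01462 N × (1 dyn / 1.000×10^-5 N) = 1462 dyn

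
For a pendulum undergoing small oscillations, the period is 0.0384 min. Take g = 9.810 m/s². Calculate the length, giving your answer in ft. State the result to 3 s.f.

4.33 ft

Solving T = 2π√(L/g) for L: L = g·(T/2π)².
T = 0.0384 min = 2.304 s; g = 9.810 m/s².
L = 1.319 m
1.319 m × (1 ft / 0.3048 m) = 4.328 ft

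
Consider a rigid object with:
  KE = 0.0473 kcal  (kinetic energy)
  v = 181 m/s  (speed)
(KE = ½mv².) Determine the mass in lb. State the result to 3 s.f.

0.0266 lb

Rearranging: m = 2·KE/v².
KE = 0.0473 kcal = 197.9 J; v = 181 m/s.
m = 0.01208 kg
0.01208 kg × (1 lb / 0.4536 kg) = 0.02664 lb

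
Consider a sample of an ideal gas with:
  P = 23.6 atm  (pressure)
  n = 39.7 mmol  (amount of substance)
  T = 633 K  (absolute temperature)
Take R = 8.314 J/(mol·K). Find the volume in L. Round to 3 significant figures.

0.0874 L

From the ideal-gas law: V = nRT/P.
P = 23.6 atm = 2.391×10^6 Pa; n = 39.7 mmol = 0.03970 mol; T = 633 K; R = 8.314 J/(mol·K).
V = 8.737×10^-5 m³
8.737×10^-5 m³ × (1 L / 0.001000 m³) = 0.08737 L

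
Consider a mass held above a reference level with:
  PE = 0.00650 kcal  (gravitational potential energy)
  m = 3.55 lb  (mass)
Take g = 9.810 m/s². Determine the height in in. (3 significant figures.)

67.8 in

Rearranging PE = m·g·h for h: h = PE/(m·g).
PE = 0.00650 kcal = 27.20 J; m = 3.55 lb = 1.610 kg; g = 9.810 m/s².
h = 1.722 m
1.722 m × (1 in / 0.02540 m) = 67.78 in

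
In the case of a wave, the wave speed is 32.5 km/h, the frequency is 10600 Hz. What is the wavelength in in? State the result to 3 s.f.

0.0335 in

Rearranging: λ = v/f.
v = 32.5 km/h = 9.028 m/s; f = 10600 Hz.
λ = 8.517×10^-4 m
8.517×10^-4 m × (1 in / 0.02540 m) = 0.03353 in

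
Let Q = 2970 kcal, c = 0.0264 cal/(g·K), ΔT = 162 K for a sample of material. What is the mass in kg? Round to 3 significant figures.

694 kg

Solving Q = m·c·ΔT for m: m = Q/(c·ΔT).
Q = 2970 kcal = 1.243×10^7 J; c = 0.0264 cal/(g·K) = 110.5 J/(kg·K); ΔT = 162 K.
m = 694.4 kg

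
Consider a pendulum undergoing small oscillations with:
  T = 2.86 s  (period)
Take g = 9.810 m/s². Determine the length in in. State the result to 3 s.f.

Solving T = 2π√(L/g) for L: L = g·(T/2π)².
T = 2.86 s; g = 9.810 m/s².
L = 2.033 m
2.033 m × (1 in / 0.02540 m) = 80.02 in

80.0 in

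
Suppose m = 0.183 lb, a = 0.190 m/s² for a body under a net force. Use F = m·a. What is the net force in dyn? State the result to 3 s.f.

1580 dyn

F is given directly by: F = m·a.
m = 0.183 lb = 0.08301 kg; a = 0.190 m/s².
F = 0.01577 N
0.01577 N × (1 dyn / 1.000×10^-5 N) = 1577 dyn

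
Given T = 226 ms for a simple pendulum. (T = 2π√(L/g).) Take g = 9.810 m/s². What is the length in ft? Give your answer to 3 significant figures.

Solving T = 2π√(L/g) for L: L = g·(T/2π)².
T = 226 ms = 0.2260 s; g = 9.810 m/s².
L = 0.01269 m
0.01269 m × (1 ft / 0.3048 m) = 0.04164 ft

0.0416 ft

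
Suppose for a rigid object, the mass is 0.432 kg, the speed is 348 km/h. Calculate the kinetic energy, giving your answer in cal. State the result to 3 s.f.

KE is given directly by: KE = ½mv².
m = 0.432 kg; v = 348 km/h = 96.67 m/s.
KE = 2018 J
2018 J × (1 cal / 4.184 J) = 482.4 cal

482 cal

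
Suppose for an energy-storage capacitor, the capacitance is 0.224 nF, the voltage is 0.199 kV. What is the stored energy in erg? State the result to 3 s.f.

44.4 erg

E is given directly by: E = ½CV².
C = 0.224 nF = 2.240×10^-10 F; V = 0.199 kV = 199.0 V.
E = 4.435×10^-6 J  (the unit combination reduces to kg·m²/s² = J)
4.435×10^-6 J × (1 erg / 1.000×10^-7 J) = 44.35 erg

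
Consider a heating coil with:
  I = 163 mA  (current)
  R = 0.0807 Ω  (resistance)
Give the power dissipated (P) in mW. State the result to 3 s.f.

2.14 mW

Directly: P = I²R.
I = 163 mA = 0.1630 A; R = 0.0807 Ω.
P = 0.002144 W
0.002144 W × (1 mW / 0.001000 W) = 2.144 mW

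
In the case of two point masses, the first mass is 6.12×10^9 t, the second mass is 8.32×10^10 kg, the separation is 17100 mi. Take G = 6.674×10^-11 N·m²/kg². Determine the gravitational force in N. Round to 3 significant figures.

0.0449 N

From Newton's law of gravitation: F = Gm₁m₂/r².
m₁ = 6.12×10^9 t = 6.120×10^12 kg; m₂ = 8.32×10^10 kg; r = 17100 mi = 2.752×10^7 m; G = 6.674×10^-11 N·m²/kg².
F = 0.04487 N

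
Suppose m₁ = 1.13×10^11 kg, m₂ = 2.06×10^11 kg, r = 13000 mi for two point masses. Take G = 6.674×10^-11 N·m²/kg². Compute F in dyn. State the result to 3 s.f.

From Newton's law of gravitation: F = Gm₁m₂/r².
m₁ = 1.13×10^11 kg; m₂ = 2.06×10^11 kg; r = 13000 mi = 2.092×10^7 m; G = 6.674×10^-11 N·m²/kg².
F = 0.003549 N
0.003549 N × (1 dyn / 1.000×10^-5 N) = 354.9 dyn

355 dyn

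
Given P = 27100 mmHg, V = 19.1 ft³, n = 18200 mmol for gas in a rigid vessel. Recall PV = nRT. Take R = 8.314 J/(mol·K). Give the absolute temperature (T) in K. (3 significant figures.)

From the ideal-gas law: T = PV/(nR).
P = 27100 mmHg = 3.613×10^6 Pa; V = 19.1 ft³ = 0.5409 m³; n = 18200 mmol = 18.20 mol; R = 8.314 J/(mol·K).
T = 12914 K

12900 K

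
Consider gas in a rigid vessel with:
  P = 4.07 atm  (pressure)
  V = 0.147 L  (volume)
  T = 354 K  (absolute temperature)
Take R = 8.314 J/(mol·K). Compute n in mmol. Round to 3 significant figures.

From the ideal-gas law: n = PV/(RT).
P = 4.07 atm = 4.124×10^5 Pa; V = 0.147 L = 1.470×10^-4 m³; T = 354 K; R = 8.314 J/(mol·K).
n = 0.02060 mol
0.02060 mol × (1 mmol / 0.001000 mol) = 20.60 mmol

20.6 mmol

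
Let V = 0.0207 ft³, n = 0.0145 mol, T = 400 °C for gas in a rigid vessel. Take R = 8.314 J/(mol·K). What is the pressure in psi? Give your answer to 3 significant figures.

20.1 psi

P is given directly by: P = nRT/V.
V = 0.0207 ft³ = 5.862×10^-4 m³; n = 0.0145 mol; T = 400 °C = 673.1 K; R = 8.314 J/(mol·K).
P = 1.384×10^5 Pa
1.384×10^5 Pa × (1 psi / 6895 Pa) = 20.08 psi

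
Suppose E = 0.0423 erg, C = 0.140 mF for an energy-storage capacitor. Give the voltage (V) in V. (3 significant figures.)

0.00777 V

Rearranging E = ½C·V² for V: V = √(2E/C).
E = 0.0423 erg = 4.230×10^-9 J; C = 0.140 mF = 1.400×10^-4 F.
V = 0.007774 V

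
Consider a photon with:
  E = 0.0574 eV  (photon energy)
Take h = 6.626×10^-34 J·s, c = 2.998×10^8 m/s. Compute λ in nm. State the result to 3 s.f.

21600 nm

Solving E = h·c/λ for λ: λ = hc/E.
E = 0.0574 eV = 9.196×10^-21 J; h = 6.626×10^-34 J·s; c = 2.998×10^8 m/s.
λ = 2.160×10^-5 m
2.160×10^-5 m × (1 nm / 1.000×10^-9 m) = 21600 nm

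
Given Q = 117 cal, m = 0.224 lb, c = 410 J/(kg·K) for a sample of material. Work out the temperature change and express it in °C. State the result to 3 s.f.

Rearranging Q = m·c·ΔT for ΔT: ΔT = Q/(m·c).
Q = 117 cal = 489.5 J; m = 0.224 lb = 0.1016 kg; c = 410 J/(kg·K).
ΔT = 11.75 K
Since 1 °C = 1 K, 11.75 °C.

11.8 °C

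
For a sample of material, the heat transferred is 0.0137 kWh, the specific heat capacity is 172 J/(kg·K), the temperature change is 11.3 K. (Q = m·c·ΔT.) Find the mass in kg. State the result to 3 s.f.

Solving Q = m·c·ΔT for m: m = Q/(c·ΔT).
Q = 0.0137 kWh = 49320 J; c = 172 J/(kg·K); ΔT = 11.3 K.
m = 25.38 kg

25.4 kg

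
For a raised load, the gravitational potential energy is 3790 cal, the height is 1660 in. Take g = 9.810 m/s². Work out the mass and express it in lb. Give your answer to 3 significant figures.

84.5 lb

Solving PE = m·g·h for m: m = PE/(g·h).
PE = 3790 cal = 15857 J; h = 1660 in = 42.16 m; g = 9.810 m/s².
m = 38.34 kg
38.34 kg × (1 lb / 0.4536 kg) = 84.52 lb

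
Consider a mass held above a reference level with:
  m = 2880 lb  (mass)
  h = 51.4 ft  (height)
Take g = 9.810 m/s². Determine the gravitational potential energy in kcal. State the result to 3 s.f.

48.0 kcal

Directly: PE = mgh.
m = 2880 lb = 1306 kg; h = 51.4 ft = 15.67 m; g = 9.810 m/s².
PE = 2.008×10^5 J  (the unit combination reduces to kg·m²/s² = J)
2.008×10^5 J × (1 kcal / 4184 J) = 47.99 kcal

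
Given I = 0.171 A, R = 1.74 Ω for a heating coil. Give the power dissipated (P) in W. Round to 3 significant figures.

0.0509 W

P is given directly by: P = I²R.
I = 0.171 A; R = 1.74 Ω.
P = 0.05088 W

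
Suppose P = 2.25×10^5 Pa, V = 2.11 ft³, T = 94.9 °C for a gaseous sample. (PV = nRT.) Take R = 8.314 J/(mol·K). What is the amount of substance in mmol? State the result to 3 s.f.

4390 mmol

From the ideal-gas law: n = PV/(RT).
P = 2.25×10^5 Pa; V = 2.11 ft³ = 0.05975 m³; T = 94.9 °C = 368.0 K; R = 8.314 J/(mol·K).
n = 4.393 mol
4.393 mol × (1 mmol / 0.001000 mol) = 4393 mmol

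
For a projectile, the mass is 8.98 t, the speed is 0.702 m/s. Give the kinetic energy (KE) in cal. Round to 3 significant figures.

529 cal

KE is given directly by: KE = ½mv².
m = 8.98 t = 8980 kg; v = 0.702 m/s.
KE = 2213 J
2213 J × (1 cal / 4.184 J) = 528.8 cal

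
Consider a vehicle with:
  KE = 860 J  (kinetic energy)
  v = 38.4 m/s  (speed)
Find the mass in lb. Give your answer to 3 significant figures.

2.57 lb

Rearranging: m = 2·KE/v².
KE = 860 J; v = 38.4 m/s.
m = 1.166 kg
1.166 kg × (1 lb / 0.4536 kg) = 2.572 lb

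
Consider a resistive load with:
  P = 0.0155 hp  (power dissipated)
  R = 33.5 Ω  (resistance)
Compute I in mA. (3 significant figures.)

Rearranging: I = √(P/R).
P = 0.0155 hp = 11.56 W; R = 33.5 Ω.
I = 0.5874 A
0.5874 A × (1 mA / 0.001000 A) = 587.4 mA

587 mA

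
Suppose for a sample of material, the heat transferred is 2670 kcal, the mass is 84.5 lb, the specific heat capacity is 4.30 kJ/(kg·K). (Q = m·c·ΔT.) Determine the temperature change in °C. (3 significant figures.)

Rearranging Q = m·c·ΔT for ΔT: ΔT = Q/(m·c).
Q = 2670 kcal = 1.117×10^7 J; m = 84.5 lb = 38.33 kg; c = 4.30 kJ/(kg·K) = 4300 J/(kg·K).
ΔT = 67.78 K
Since 1 °C = 1 K, 67.78 °C.

67.8 °C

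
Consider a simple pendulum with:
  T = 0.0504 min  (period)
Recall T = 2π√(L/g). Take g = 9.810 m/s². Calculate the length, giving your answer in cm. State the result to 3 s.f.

227 cm

Solving T = 2π√(L/g) for L: L = g·(T/2π)².
T = 0.0504 min = 3.024 s; g = 9.810 m/s².
L = 2.272 m
2.272 m × (1 cm / 0.01000 m) = 227.2 cm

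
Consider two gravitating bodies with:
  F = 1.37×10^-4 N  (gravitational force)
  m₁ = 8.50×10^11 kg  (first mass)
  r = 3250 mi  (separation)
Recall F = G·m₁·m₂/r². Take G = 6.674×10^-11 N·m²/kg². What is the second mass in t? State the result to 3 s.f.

66100 t

Solving F = G·m₁·m₂/r² for m₂: m₂ = F·r²/(G·m₁).
F = 1.37×10^-4 N; m₁ = 8.50×10^11 kg; r = 3250 mi = 5.230×10^6 m; G = 6.674×10^-11 N·m²/kg².
m₂ = 6.607×10^7 kg
6.607×10^7 kg × (1 t / 1000 kg) = 66066 t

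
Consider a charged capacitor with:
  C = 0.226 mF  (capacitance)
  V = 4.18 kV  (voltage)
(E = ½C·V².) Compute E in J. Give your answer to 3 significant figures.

Directly: E = ½CV².
C = 0.226 mF = 2.260×10^-4 F; V = 4.18 kV = 4180 V.
E = 1974 J  (the unit combination reduces to kg·m²/s² = J)

1970 J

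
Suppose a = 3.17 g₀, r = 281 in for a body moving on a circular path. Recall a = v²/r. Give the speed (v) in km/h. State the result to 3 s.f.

53.6 km/h

Solving a = v²/r for v: v = √(a·r).
a = 3.17 g₀ = 31.09 m/s²; r = 281 in = 7.137 m.
v = 14.90 m/s
14.90 m/s × (1 km/h / 0.2778 m/s) = 53.62 km/h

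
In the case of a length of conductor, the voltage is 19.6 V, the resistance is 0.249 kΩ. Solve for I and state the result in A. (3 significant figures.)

0.0787 A

Solving V = I·R for I: I = V/R.
V = 19.6 V; R = 0.249 kΩ = 249.0 Ω.
I = 0.07871 A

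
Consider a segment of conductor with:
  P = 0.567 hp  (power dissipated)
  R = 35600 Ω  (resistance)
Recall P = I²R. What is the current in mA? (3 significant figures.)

109 mA

Rearranging P = I²R for I: I = √(P/R).
P = 0.567 hp = 422.8 W; R = 35600 Ω.
I = 0.1090 A
0.1090 A × (1 mA / 0.001000 A) = 109.0 mA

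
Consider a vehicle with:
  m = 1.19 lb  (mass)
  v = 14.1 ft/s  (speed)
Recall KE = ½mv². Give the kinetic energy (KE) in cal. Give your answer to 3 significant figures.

1.19 cal

Directly: KE = ½mv².
m = 1.19 lb = 0.5398 kg; v = 14.1 ft/s = 4.298 m/s.
KE = 4.985 J
4.985 J × (1 cal / 4.184 J) = 1.191 cal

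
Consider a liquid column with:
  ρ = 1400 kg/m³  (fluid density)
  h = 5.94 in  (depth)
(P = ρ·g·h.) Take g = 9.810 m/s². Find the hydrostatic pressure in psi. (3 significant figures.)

0.301 psi

P is given directly by: P = ρgh.
ρ = 1400 kg/m³; h = 5.94 in = 0.1509 m; g = 9.810 m/s².
P = 2072 Pa
2072 Pa × (1 psi / 6895 Pa) = 0.3005 psi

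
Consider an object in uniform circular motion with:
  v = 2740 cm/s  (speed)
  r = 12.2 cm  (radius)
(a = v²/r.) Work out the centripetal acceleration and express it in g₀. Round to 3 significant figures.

628 g₀

Directly: a = v²/r.
v = 2740 cm/s = 27.40 m/s; r = 12.2 cm = 0.1220 m.
a = 6154 m/s²
6154 m/s² × (1 g₀ / 9.807 m/s²) = 627.5 g₀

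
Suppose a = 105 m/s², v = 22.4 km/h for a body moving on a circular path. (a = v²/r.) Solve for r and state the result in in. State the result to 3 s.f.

14.5 in

Rearranging a = v²/r for r: r = v²/a.
a = 105 m/s²; v = 22.4 km/h = 6.222 m/s.
r = 0.3687 m
0.3687 m × (1 in / 0.02540 m) = 14.52 in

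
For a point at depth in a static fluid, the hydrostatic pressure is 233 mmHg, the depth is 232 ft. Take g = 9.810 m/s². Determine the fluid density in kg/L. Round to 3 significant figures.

Rearranging: ρ = P/(g·h).
P = 233 mmHg = 31064 Pa; h = 232 ft = 70.71 m; g = 9.810 m/s².
ρ = 44.78 kg/m³
44.78 kg/m³ × (1 kg/L / 1000 kg/m³) = 0.04478 kg/L

0.0448 kg/L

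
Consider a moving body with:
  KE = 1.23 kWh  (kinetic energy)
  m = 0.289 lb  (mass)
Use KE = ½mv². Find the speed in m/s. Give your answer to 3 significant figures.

8220 m/s

Solving KE = ½mv² for v: v = √(2·KE/m).
KE = 1.23 kWh = 4.428×10^6 J; m = 0.289 lb = 0.1311 kg.
v = 8219 m/s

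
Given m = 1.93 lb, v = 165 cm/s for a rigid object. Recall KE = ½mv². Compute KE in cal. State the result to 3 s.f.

Directly: KE = ½mv².
m = 1.93 lb = 0.8754 kg; v = 165 cm/s = 1.650 m/s.
KE = 1.192 J  (the unit combination reduces to kg·m²/s² = J)
1.192 J × (1 cal / 4.184 J) = 0.2848 cal

0.285 cal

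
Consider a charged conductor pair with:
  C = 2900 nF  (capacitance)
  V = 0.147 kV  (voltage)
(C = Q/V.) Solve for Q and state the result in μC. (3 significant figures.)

426 μC

Solving C = Q/V for Q: Q = CV.
C = 2900 nF = 2.900×10^-6 F; V = 0.147 kV = 147.0 V.
Q = 4.263×10^-4 C
4.263×10^-4 C × (1 μC / 1.000×10^-6 C) = 426.3 μC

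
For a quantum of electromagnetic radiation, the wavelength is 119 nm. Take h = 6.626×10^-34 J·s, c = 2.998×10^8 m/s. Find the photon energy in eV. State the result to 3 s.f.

Directly: E = hc/λ.
λ = 119 nm = 1.190×10^-7 m; h = 6.626×10^-34 J·s; c = 2.998×10^8 m/s.
E = 1.669×10^-18 J
1.669×10^-18 J × (1 eV / 1.602×10^-19 J) = 10.42 eV

10.4 eV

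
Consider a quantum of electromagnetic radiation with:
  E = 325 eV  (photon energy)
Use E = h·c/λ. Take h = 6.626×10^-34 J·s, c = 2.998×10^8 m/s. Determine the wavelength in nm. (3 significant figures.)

3.81 nm

Rearranging E = h·c/λ for λ: λ = hc/E.
E = 325 eV = 5.207×10^-17 J; h = 6.626×10^-34 J·s; c = 2.998×10^8 m/s.
λ = 3.815×10^-9 m
3.815×10^-9 m × (1 nm / 1.000×10^-9 m) = 3.815 nm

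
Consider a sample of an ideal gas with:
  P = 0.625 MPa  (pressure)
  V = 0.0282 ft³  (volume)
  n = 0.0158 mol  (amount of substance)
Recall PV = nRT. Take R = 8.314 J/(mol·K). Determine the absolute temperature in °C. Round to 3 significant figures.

Solving PV = nRT for T: T = PV/(nR).
P = 0.625 MPa = 6.250×10^5 Pa; V = 0.0282 ft³ = 7.985×10^-4 m³; n = 0.0158 mol; R = 8.314 J/(mol·K).
T = 3799 K
3799 K − 273.15 = 3526 °C

3530 °C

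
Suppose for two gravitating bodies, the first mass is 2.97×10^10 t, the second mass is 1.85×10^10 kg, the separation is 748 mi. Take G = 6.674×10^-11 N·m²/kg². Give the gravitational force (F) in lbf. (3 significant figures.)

From Newton's law of gravitation: F = Gm₁m₂/r².
m₁ = 2.97×10^10 t = 2.970×10^13 kg; m₂ = 1.85×10^10 kg; r = 748 mi = 1.204×10^6 m; G = 6.674×10^-11 N·m²/kg².
F = 25.31 N
25.31 N × (1 lbf / 4.448 N) = 5.689 lbf

5.69 lbf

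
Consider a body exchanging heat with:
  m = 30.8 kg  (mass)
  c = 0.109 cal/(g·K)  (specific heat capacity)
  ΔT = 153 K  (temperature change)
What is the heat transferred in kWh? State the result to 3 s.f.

Directly: Q = mcΔT.
m = 30.8 kg; c = 0.109 cal/(g·K) = 456.1 J/(kg·K); ΔT = 153 K.
Q = 2.149×10^6 J
2.149×10^6 J × (1 kWh / 3.600×10^6 J) = 0.5970 kWh

0.597 kWh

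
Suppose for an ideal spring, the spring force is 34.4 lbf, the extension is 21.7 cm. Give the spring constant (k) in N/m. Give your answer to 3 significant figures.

From Hooke's law: k = F/x.
F = 34.4 lbf = 153.0 N; x = 21.7 cm = 0.2170 m.
k = 705.2 N/m

705 N/m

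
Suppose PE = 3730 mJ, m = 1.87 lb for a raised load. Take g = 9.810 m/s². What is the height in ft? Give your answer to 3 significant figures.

Solving PE = m·g·h for h: h = PE/(m·g).
PE = 3730 mJ = 3.730 J; m = 1.87 lb = 0.8482 kg; g = 9.810 m/s².
h = 0.4483 m
0.4483 m × (1 ft / 0.3048 m) = 1.471 ft

1.47 ft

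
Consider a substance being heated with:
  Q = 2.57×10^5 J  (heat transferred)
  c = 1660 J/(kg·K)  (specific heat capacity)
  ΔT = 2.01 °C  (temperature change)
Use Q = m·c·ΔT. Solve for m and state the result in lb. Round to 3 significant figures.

170 lb

Rearranging: m = Q/(c·ΔT).
Q = 2.57×10^5 J; c = 1660 J/(kg·K); ΔT = 2.01 °C = 2.010 K.
m = 77.02 kg
77.02 kg × (1 lb / 0.4536 kg) = 169.8 lb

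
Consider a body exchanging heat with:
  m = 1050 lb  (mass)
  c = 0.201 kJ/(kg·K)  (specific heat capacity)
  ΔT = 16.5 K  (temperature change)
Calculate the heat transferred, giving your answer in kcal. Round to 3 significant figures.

Q is given directly by: Q = mcΔT.
m = 1050 lb = 476.3 kg; c = 0.201 kJ/(kg·K) = 201.0 J/(kg·K); ΔT = 16.5 K.
Q = 1.580×10^6 J  (the unit combination reduces to kg·m²/s² = J)
1.580×10^6 J × (1 kcal / 4184 J) = 377.5 kcal

378 kcal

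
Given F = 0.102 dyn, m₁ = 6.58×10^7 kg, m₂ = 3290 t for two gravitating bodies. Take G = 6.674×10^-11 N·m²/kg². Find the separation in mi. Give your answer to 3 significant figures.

From Newton's law of gravitation: r = √(G·m₁m₂/F).
F = 0.102 dyn = 1.020×10^-6 N; m₁ = 6.58×10^7 kg; m₂ = 3290 t = 3.290×10^6 kg; G = 6.674×10^-11 N·m²/kg².
r = 1.190×10^5 m
1.190×10^5 m × (1 mi / 1609 m) = 73.95 mi

74.0 mi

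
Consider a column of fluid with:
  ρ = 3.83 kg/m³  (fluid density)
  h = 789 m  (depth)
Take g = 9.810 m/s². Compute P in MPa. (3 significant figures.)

P is given directly by: P = ρgh.
ρ = 3.83 kg/m³; h = 789 m; g = 9.810 m/s².
P = 29645 Pa
29645 Pa × (1 MPa / 1.000×10^6 Pa) = 0.02964 MPa

0.0296 MPa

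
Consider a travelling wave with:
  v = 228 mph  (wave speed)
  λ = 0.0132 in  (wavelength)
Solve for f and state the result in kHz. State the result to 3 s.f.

Rearranging: f = v/λ.
v = 228 mph = 101.9 m/s; λ = 0.0132 in = 3.353×10^-4 m.
f = 3.040×10^5 Hz
3.040×10^5 Hz × (1 kHz / 1000 Hz) = 304.0 kHz

304 kHz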